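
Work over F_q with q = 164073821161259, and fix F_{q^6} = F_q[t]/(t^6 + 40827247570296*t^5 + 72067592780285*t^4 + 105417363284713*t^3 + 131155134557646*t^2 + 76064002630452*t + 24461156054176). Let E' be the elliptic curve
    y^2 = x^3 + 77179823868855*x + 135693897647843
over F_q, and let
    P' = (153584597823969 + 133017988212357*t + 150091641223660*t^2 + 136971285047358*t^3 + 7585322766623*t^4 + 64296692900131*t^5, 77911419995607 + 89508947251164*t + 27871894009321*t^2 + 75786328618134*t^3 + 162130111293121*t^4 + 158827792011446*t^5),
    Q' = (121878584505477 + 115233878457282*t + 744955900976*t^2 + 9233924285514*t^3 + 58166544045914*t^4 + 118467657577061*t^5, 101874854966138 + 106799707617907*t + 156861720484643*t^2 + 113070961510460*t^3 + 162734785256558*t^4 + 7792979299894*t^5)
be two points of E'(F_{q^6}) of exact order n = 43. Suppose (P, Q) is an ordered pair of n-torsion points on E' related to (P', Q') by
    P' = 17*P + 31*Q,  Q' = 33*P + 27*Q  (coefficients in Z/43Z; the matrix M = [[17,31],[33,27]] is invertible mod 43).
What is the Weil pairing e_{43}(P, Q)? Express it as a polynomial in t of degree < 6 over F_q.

Alternating bilinearity on E[43] (values in mu_{43} in F_{164073821161259^6}) gives e(P',Q') = e(P,Q)^det(M).
det M = 17*27 - 31*33 = -564 = 38 (mod 43); 38^{-1} = 17 (mod 43).
Run Miller on y^2=x^3+77179823868855*x+135693897647843 over F_{164073821161259}: ladder 101011 (6 bits); e = f_P(D_Q)/f_Q(D_P).
The quotient is 20579709124613 + 124148297428694*t + 146185930321238*t^2 + 144511780403753*t^3 + 132947451553479*t^4 + 74371328218432*t^5.
Finally e_{43}(P,Q) = 110094614926441 + 116189096653653*t + 25981661202267*t^2 + 120151044326349*t^3 + 17682388115595*t^4 + 112988145429236*t^5.

110094614926441 + 116189096653653*t + 25981661202267*t^2 + 120151044326349*t^3 + 17682388115595*t^4 + 112988145429236*t^5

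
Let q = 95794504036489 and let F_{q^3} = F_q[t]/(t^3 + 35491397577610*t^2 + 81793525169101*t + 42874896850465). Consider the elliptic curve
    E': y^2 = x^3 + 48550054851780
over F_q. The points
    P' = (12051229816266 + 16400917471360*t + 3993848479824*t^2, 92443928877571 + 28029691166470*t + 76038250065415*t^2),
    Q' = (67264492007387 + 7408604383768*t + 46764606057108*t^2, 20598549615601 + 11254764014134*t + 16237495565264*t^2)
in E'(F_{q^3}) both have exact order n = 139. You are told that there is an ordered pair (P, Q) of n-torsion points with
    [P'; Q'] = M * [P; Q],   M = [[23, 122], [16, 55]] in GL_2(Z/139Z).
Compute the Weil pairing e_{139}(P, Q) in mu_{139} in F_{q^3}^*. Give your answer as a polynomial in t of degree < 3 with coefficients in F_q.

e_{139}(aP+bQ,cP+dQ) = e_{139}(P,Q)^(ad-bc); with (a,b,c,d)=(23,122,16,55) this gives the det-139 law.
Hence e(P,Q) = e(P',Q')^{87} where 87 = 8^{-1} mod 139.
Run Miller on y^2=x^3+48550054851780 over F_{95794504036489}: ladder 10001011 (8 bits); e = f_P(D_Q)/f_Q(D_P).
Result: e(P',Q') = 61771116986937 + 30901302809019*t + 91393494567318*t^2.
Thus e_{139}(P,Q) = 68842810941485 + 19843755311135*t + 92213140485407*t^2.

68842810941485 + 19843755311135*t + 92213140485407*t^2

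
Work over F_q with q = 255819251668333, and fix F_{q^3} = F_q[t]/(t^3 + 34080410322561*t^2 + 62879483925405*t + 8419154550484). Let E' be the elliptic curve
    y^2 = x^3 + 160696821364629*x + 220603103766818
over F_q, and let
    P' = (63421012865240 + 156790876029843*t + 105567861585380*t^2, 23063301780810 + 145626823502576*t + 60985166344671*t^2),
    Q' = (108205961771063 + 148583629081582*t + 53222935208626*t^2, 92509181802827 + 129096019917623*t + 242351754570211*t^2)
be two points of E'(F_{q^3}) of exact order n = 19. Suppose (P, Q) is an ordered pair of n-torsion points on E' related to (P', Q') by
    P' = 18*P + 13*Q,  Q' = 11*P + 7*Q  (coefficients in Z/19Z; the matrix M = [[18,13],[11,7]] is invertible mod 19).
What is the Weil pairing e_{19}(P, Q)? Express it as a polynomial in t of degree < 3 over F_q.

54692014850901 + 27462346102570*t + 100083775417625*t^2

Alternating bilinearity on E[19] (values in mu_{19} in F_{255819251668333^3}) gives e(P',Q') = e(P,Q)^det(M).
det(M) mod 19 = 2; its inverse in (Z/19)^* is 10 (check: 2*10 mod 19 = 1).
5-bit Miller (10011) on E'/F_{255819251668333} with a'=160696821364629, b'=220603103766818: accumulate tangent/chord ratios at Q'+S and P'+S'.
The quotient is 158550206537578 + 99373015608476*t + 51815261504642*t^2.
(158550206537578 + 99373015608476*t + 51815261504642*t^2)^{10} mod (255819251668333,f) = 54692014850901 + 27462346102570*t + 100083775417625*t^2.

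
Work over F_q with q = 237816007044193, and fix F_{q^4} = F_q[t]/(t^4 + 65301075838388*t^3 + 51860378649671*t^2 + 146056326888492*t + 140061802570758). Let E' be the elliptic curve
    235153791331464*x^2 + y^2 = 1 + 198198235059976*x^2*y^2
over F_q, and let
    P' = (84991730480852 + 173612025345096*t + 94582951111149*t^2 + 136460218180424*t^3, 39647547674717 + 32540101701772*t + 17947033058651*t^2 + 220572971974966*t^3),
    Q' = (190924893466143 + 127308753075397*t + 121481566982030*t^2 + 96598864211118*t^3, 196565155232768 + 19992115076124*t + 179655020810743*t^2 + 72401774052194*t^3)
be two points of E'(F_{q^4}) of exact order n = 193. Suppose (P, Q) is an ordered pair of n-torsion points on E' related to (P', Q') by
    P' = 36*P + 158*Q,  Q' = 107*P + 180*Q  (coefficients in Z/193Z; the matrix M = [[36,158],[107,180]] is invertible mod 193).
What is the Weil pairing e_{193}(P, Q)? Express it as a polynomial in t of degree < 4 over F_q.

e_{193} is bilinear + alternating on E[193], so e_{193}(36*P + 158*Q, 107*P + 180*Q) = e_{193}(P,Q)^(36*180-158*107).
36*180 - 158*107 = -10426; reduced mod 193: det = 189, inverse 48.
Edwards->Montgomery: u=(1+y)/(1-y), v=u/x -> 55467040137112v^2=u^3+37155641515007u^2+u; then x_W=9238889067872u+151497340079971: y^2=x^3+189615316527102.
Run Miller on y^2=x^3+189615316527102 over F_{237816007044193}: ladder 11000001 (8 bits); e = f_P(D_Q)/f_Q(D_P).
So e_{193}(P',Q') = 114633631274553 + 186200340516267*t + 82887820117768*t^2 + 194886054177278*t^3.
Raise to 48: e(P,Q) = 184096452158213 + 74648082934366*t + 20067995180407*t^2 + 202540597099106*t^3 in mu_{193}.

184096452158213 + 74648082934366*t + 20067995180407*t^2 + 202540597099106*t^3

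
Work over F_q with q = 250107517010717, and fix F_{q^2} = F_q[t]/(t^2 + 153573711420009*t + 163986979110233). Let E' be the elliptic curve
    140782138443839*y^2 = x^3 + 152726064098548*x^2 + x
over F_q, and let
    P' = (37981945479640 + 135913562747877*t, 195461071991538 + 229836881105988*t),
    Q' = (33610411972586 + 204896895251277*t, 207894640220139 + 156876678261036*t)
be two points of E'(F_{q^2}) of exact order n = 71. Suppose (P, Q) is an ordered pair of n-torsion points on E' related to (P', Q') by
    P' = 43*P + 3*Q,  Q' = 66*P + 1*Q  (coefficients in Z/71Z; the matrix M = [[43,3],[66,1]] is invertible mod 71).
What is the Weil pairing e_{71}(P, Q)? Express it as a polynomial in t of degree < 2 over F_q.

55469430136974 + 93797266033764*t

Under M = [[43,3],[66,1]] in GL_2(Z/71), e_{71}(P',Q') = e_{71}(P,Q)^(43*1-3*66 mod 71).
Hence e(P,Q) = e(P',Q')^{60} where 60 = 58^{-1} mod 71.
(x,y)|->(77794448189117x+23069281794299,77794448189117y) sends E' to y^2=x^3+177748809634376*x+79460251991041.
n = 71 = (1000111)_2 (7 bits, wt 4); accumulate f_{71,P'}(Q'+S)/f_{71,P'}(S) along the 6-step ladder.
e_{71}(P',Q') = 166844738020687 + 120631651703911*t.
e_{71}(P,Q) = (166844738020687 + 120631651703911*t)^{60} = 55469430136974 + 93797266033764*t.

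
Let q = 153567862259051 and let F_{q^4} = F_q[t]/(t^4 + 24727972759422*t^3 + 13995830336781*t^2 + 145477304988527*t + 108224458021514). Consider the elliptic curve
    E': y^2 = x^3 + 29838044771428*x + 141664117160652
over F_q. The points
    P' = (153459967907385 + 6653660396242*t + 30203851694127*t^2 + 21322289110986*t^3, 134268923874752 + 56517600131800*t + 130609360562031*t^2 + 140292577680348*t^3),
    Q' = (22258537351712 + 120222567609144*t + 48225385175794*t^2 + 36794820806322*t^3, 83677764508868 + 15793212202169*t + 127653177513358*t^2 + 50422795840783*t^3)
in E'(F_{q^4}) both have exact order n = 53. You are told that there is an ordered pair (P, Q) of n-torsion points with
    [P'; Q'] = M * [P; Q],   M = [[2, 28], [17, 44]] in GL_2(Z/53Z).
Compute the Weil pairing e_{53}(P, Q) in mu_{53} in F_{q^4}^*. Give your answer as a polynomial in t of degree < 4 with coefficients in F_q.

135755945855072 + 106835349061794*t + 9801541226408*t^2 + 130034211381664*t^3

e_{53} is bilinear + alternating on E[53], so e_{53}(2*P + 28*Q, 17*P + 44*Q) = e_{53}(P,Q)^(2*44-28*17).
Inverting 36 mod 53: 28. Thus e_{53}(P,Q) = e(P',Q')^{28}.
n = 53 = (110101)_2 (6 bits, wt 4); accumulate f_{53,P'}(Q'+S)/f_{53,P'}(S) along the 5-step ladder.
Miller gives e_{53}(P',Q') = 148311579844300 + 25574849231821*t + 138186200319105*t^2 + 111035698725161*t^3 in F_{153567862259051^4}.
Thus e_{53}(P,Q) = 135755945855072 + 106835349061794*t + 9801541226408*t^2 + 130034211381664*t^3.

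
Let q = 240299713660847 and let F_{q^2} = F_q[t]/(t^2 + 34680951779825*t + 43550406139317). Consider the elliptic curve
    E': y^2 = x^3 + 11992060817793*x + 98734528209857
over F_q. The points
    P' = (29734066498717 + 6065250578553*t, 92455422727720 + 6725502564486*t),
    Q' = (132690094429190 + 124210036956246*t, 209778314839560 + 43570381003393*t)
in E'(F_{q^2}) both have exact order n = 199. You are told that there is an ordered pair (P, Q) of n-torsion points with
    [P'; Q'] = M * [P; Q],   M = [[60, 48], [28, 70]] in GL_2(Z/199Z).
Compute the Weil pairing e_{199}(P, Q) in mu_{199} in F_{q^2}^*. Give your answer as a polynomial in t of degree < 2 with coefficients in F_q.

159324243194045 + 58351009901235*t

The 199-Weil pairing on E[199] over F_{240299713660847} is alternating-bilinear: e_{199}(P',Q') = e_{199}(P,Q)^det(M).
det(M) mod 199 = 70; its inverse in (Z/199)^* is 145 (check: 70*145 mod 199 = 1).
Run Miller on y^2=x^3+11992060817793*x+98734528209857 over F_{240299713660847}: ladder 11000111 (8 bits); e = f_P(D_Q)/f_Q(D_P).
So e_{199}(P',Q') = 91614929244874 + 42832512338129*t.
Finally e_{199}(P,Q) = 159324243194045 + 58351009901235*t.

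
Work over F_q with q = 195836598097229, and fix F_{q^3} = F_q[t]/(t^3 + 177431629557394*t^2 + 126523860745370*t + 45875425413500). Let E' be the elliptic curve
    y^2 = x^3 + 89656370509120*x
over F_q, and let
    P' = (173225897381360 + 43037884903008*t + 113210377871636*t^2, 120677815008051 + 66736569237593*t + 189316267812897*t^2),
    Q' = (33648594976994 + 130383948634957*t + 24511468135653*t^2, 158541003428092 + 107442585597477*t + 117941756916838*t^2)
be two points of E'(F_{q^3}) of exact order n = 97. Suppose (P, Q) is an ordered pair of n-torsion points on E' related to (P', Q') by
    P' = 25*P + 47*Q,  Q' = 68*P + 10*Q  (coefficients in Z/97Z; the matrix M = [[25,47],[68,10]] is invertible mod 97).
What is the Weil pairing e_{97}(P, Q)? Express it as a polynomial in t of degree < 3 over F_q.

131814791562643 + 81220667372103*t + 88041810229499*t^2

e_{97}(aP+bQ,cP+dQ) = e_{97}(P,Q)^(ad-bc); with (a,b,c,d)=(25,47,68,10) this gives the det-97 law.
det M = 25*10 - 47*68 = -2946 = 61 (mod 97); 61^{-1} = 35 (mod 97).
Miller loop for e_{97} over F_{195836598097229^3}: bits of 97 = 1100001; 6 double steps + 2 add steps, l/v at each.
Miller gives e_{97}(P',Q') = 8819709150914 + 187093631314074*t + 86906524709620*t^2 in F_{195836598097229^3}.
e_{97}(P,Q) = (8819709150914 + 187093631314074*t + 86906524709620*t^2)^{35} = 131814791562643 + 81220667372103*t + 88041810229499*t^2.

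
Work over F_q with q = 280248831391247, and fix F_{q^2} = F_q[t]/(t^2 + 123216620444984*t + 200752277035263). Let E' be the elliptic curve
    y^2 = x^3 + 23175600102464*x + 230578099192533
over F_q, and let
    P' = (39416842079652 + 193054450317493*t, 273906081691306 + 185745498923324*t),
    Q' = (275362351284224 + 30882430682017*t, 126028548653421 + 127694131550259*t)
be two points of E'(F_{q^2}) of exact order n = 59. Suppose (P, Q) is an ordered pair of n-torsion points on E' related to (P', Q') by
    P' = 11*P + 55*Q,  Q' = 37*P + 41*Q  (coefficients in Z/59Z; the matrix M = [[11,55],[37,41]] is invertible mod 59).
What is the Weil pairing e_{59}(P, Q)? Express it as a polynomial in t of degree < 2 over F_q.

Since e_{59}(P,P)=e_{59}(Q,Q)=1 and e_{59}(Q,P)=e_{59}(P,Q)^{-1}, expanding e_{59}(11*P + 55*Q,37*P + 41*Q) leaves e(P,Q)^det(M).
det(M) mod 59 = 9; its inverse in (Z/59)^* is 46 (check: 9*46 mod 59 = 1).
6-bit Miller (111011) on E'/F_{280248831391247} with a'=23175600102464, b'=230578099192533: accumulate tangent/chord ratios at Q'+S and P'+S'.
f_P(D_Q)/f_Q(D_P) = 7475261118488 + 211137848459445*t.
Hence e(P,Q) = 225376547916468 + 113119704727857*t in F_{280248831391247^2}^*.

225376547916468 + 113119704727857*t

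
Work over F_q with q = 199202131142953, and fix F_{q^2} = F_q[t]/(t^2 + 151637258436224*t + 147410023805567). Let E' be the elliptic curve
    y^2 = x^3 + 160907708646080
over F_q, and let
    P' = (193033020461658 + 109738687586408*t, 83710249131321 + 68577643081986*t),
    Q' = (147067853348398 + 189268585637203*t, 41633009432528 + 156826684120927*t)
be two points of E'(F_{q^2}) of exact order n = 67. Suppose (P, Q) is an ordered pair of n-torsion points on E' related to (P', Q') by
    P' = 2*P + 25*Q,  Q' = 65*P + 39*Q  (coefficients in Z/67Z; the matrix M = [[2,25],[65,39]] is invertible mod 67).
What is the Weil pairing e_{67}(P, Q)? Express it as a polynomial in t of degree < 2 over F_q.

e_{67} is bilinear + alternating on E[67], so e_{67}(2*P + 25*Q, 65*P + 39*Q) = e_{67}(P,Q)^(2*39-25*65).
Inverting 61 mod 67: 11. Thus e_{67}(P,Q) = e(P',Q')^{11}.
7-bit Miller (1000011) on E'/F_{199202131142953} with a'=0, b'=160907708646080: accumulate tangent/chord ratios at Q'+S and P'+S'.
f_P(D_Q)/f_Q(D_P) = 22620514746602 + 162788643458606*t.
Thus e_{67}(P,Q) = 37633349453557 + 32227613199008*t.

37633349453557 + 32227613199008*t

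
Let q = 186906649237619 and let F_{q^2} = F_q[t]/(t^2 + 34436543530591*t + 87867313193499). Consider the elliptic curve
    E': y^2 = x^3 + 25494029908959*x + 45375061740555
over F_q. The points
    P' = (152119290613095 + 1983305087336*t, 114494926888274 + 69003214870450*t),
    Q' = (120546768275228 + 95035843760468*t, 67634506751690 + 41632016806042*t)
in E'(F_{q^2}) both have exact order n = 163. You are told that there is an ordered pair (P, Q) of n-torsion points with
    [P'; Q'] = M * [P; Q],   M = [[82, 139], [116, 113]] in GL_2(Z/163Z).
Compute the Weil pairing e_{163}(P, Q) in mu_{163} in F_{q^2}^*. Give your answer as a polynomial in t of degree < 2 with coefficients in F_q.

e_{163}(aP+bQ,cP+dQ) = e_{163}(P,Q)^(ad-bc); with (a,b,c,d)=(82,139,116,113) this gives the det-163 law.
So e_{163}(P,Q) = e_{163}(P',Q')^{95}, since 151*95 = 1 mod 163.
Build f_{163,P'} and f_{163,Q'} via the 8-bit ladder of 163=10100011_2; evaluate at shifted divisors; quotient in F_{186906649237619^2}.
Miller gives e_{163}(P',Q') = 186715424774124 + 94970886144037*t in F_{186906649237619^2}.
(186715424774124 + 94970886144037*t)^{95} mod (186906649237619,f) = 145823967775505 + 32787126935318*t.

145823967775505 + 32787126935318*t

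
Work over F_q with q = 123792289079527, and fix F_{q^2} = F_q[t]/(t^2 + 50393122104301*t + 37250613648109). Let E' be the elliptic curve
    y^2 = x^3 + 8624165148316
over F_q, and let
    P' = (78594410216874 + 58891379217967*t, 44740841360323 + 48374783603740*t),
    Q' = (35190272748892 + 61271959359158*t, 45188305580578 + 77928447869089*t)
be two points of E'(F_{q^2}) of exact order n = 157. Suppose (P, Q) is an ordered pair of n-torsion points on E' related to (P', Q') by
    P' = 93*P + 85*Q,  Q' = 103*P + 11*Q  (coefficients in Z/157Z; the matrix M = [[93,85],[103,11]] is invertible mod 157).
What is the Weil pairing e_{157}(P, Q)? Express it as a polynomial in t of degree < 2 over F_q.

e_{157} is bilinear + alternating on E[157], so e_{157}(93*P + 85*Q, 103*P + 11*Q) = e_{157}(P,Q)^(93*11-85*103).
93*11 - 85*103 = -7732; reduced mod 157: det = 118, inverse 4.
n = 157 = (10011101)_2 (8 bits, wt 5); accumulate f_{157,P'}(Q'+S)/f_{157,P'}(S) along the 7-step ladder.
The quotient is 91253149988696 + 76368091045270*t.
Raise to 4: e(P,Q) = 73437980735073 + 24347325390669*t in mu_{157}.

73437980735073 + 24347325390669*t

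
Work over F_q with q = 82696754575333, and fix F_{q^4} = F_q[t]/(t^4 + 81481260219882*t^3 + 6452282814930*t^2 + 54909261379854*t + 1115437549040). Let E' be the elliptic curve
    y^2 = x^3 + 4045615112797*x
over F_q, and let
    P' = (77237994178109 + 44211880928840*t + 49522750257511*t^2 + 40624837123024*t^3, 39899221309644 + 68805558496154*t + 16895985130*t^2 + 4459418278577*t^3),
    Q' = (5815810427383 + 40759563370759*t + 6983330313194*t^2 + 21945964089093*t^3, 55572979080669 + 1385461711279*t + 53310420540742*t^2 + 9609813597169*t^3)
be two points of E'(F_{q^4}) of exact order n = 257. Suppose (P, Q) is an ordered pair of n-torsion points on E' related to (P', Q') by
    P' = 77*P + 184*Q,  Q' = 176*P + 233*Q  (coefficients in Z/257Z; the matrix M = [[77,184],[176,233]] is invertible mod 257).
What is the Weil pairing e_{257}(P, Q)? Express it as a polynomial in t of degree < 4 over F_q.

e_{257} is bilinear + alternating on E[257], so e_{257}(77*P + 184*Q, 176*P + 233*Q) = e_{257}(P,Q)^(77*233-184*176).
So e_{257}(P,Q) = e_{257}(P',Q')^{131}, since 206*131 = 1 mod 257.
Build f_{257,P'} and f_{257,Q'} via the 9-bit ladder of 257=100000001_2; evaluate at shifted divisors; quotient in F_{82696754575333^4}.
e_{257}(P',Q') = 17095071228054 + 25055225544621*t + 67607741367514*t^2 + 76946111212332*t^3.
Hence e(P,Q) = 48098743510041 + 16526366171097*t + 52136213383798*t^2 + 50926856318697*t^3 in F_{82696754575333^4}^*.

48098743510041 + 16526366171097*t + 52136213383798*t^2 + 50926856318697*t^3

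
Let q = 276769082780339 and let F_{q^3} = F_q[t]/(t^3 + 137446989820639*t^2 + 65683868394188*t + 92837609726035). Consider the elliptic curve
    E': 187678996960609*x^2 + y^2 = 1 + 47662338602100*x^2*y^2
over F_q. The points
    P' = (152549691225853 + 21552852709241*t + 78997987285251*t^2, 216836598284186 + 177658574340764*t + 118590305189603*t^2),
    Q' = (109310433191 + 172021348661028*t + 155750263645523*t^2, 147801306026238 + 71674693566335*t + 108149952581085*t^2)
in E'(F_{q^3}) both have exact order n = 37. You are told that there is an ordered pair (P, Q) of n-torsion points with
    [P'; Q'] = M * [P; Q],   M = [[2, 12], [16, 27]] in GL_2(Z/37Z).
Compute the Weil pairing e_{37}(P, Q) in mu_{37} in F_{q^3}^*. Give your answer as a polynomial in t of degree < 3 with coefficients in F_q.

225740095998892 + 211920280557043*t + 15386061124683*t^2

The 37-Weil pairing on E[37] over F_{276769082780339} is alternating-bilinear: e_{37}(P',Q') = e_{37}(P,Q)^det(M).
So e_{37}(P,Q) = e_{37}(P',Q')^{26}, since 10*26 = 1 mod 37.
Map (x,y)_Ed via u=(1+y)/(1-y), v=(1+y)/((1-y)x) to Montgomery A=275753901852411,B=175258388395371; then to (a',b')=(90214722619897,46385046705184).
Double-and-add over 100101: 6-1 doublings, 3-1 additions; each step l_{T,T}/v_{2T} or l_{T,P'}/v at Q'+S for random S.
So e_{37}(P',Q') = 122134636385724 + 184093940162139*t + 45686657650709*t^2.
Hence e(P,Q) = 225740095998892 + 211920280557043*t + 15386061124683*t^2 in F_{276769082780339^3}^*.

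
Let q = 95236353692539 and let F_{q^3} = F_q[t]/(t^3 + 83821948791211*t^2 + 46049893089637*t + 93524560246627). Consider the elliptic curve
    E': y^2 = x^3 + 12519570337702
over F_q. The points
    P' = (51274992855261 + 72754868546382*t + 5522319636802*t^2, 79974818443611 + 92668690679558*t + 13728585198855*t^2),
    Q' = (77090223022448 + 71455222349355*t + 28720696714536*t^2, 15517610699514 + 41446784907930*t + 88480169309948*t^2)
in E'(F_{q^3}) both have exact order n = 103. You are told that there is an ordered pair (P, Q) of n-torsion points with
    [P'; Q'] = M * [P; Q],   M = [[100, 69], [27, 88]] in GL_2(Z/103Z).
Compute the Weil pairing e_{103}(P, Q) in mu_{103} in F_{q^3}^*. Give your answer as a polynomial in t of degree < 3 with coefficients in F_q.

Since e_{103}(P,P)=e_{103}(Q,Q)=1 and e_{103}(Q,P)=e_{103}(P,Q)^{-1}, expanding e_{103}(100*P + 69*Q,27*P + 88*Q) leaves e(P,Q)^det(M).
So e_{103}(P,Q) = e_{103}(P',Q')^{83}, since 36*83 = 1 mod 103.
Miller loop for e_{103} over F_{95236353692539^3}: bits of 103 = 1100111; 6 double steps + 4 add steps, l/v at each.
Miller gives e_{103}(P',Q') = 75972935663244 + 54158740753962*t + 59486926687614*t^2 in F_{95236353692539^3}.
Raise to 83: e(P,Q) = 91772948245208 + 21384949235276*t + 82736335682613*t^2 in mu_{103}.

91772948245208 + 21384949235276*t + 82736335682613*t^2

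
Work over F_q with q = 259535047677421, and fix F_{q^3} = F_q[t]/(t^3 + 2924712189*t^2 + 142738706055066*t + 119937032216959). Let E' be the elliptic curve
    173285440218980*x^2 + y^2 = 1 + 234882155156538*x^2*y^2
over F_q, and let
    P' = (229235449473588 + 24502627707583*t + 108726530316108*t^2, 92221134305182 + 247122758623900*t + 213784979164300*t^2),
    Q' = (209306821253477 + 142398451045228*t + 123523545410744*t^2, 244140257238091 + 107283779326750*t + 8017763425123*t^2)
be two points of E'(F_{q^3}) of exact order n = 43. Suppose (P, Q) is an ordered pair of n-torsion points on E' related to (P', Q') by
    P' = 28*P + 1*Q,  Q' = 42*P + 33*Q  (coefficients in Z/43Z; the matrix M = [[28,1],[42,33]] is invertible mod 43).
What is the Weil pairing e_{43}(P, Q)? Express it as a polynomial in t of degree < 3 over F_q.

Since e_{43}(P,P)=e_{43}(Q,Q)=1 and e_{43}(Q,P)=e_{43}(P,Q)^{-1}, expanding e_{43}(28*P + 1*Q,42*P + 33*Q) leaves e(P,Q)^det(M).
det(M) mod 43 = 22; its inverse in (Z/43)^* is 2 (check: 22*2 mod 43 = 1).
Map (x,y)_Ed via u=(1+y)/(1-y), v=(1+y)/((1-y)x) to Montgomery A=179617842834198,B=171893509327588; then to (a',b')=(0,259332514007365).
Build f_{43,P'} and f_{43,Q'} via the 6-bit ladder of 43=101011_2; evaluate at shifted divisors; quotient in F_{259535047677421^3}.
Miller gives e_{43}(P',Q') = 234061486375363 + 142496031473120*t + 225683928255930*t^2 in F_{259535047677421^3}.
e_{43}(P,Q) = (234061486375363 + 142496031473120*t + 225683928255930*t^2)^{2} = 97502447158145 + 43489715078906*t + 255639943049704*t^2.

97502447158145 + 43489715078906*t + 255639943049704*t^2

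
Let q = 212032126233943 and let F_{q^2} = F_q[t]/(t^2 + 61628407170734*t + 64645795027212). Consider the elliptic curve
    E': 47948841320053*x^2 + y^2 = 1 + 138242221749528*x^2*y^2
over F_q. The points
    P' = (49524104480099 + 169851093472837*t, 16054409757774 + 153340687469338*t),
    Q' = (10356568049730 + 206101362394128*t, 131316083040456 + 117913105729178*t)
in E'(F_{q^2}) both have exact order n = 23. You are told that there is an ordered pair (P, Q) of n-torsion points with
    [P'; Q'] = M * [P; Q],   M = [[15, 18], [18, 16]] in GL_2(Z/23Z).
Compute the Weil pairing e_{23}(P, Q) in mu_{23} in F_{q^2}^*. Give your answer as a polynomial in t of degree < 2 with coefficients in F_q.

60177666002344 + 111189623750215*t

e_{23} is bilinear + alternating on E[23], so e_{23}(15*P + 18*Q, 18*P + 16*Q) = e_{23}(P,Q)^(15*16-18*18).
So e_{23}(P,Q) = e_{23}(P',Q')^{3}, since 8*3 = 1 mod 23.
Edwards a_E,d_E -> Montgomery A=77724834523179,B=93801221657756 -> Weierstrass 42995830435947,187216159737912 via alpha=207725282373216,beta=30434686451117.
Build f_{23,P'} and f_{23,Q'} via the 5-bit ladder of 23=10111_2; evaluate at shifted divisors; quotient in F_{212032126233943^2}.
Miller gives e_{23}(P',Q') = 165685623489183 + 82045161216664*t in F_{212032126233943^2}.
Thus e_{23}(P,Q) = 60177666002344 + 111189623750215*t.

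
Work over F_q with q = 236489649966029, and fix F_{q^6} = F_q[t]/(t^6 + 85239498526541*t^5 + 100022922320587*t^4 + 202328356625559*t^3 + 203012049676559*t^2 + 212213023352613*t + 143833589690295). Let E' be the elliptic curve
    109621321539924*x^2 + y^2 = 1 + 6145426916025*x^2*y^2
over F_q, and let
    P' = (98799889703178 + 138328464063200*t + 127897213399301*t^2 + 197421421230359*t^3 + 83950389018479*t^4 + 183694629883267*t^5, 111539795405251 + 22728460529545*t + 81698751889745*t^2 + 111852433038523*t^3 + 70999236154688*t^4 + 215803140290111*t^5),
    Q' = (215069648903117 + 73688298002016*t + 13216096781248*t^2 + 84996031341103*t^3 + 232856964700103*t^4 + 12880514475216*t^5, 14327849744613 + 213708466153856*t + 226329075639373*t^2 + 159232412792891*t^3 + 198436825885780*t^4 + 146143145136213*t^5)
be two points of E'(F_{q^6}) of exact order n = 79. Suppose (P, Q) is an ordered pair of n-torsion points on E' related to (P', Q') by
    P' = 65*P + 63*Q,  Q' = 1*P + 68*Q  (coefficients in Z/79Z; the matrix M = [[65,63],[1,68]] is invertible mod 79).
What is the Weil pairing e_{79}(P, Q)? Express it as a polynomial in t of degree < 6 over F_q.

e_{79}(aP+bQ,cP+dQ) = e_{79}(P,Q)^(ad-bc); with (a,b,c,d)=(65,63,1,68) this gives the det-79 law.
det(M) mod 79 = 12; its inverse in (Z/79)^* is 33 (check: 12*33 mod 79 = 1).
Edwards a_E,d_E -> Montgomery A=69270067288915,B=85241038482691 -> Weierstrass 226779011772876,28250035567804 via alpha=137539283059006,beta=84991386147482.
Build f_{79,P'} and f_{79,Q'} via the 7-bit ladder of 79=1001111_2; evaluate at shifted divisors; quotient in F_{236489649966029^6}.
f_P(D_Q)/f_Q(D_P) = 203664232193132 + 26898932867611*t + 105936803595844*t^2 + 220915761546153*t^3 + 52605109073926*t^4 + 56044577401643*t^5.
(203664232193132 + 26898932867611*t + 105936803595844*t^2 + 220915761546153*t^3 + 52605109073926*t^4 + 56044577401643*t^5)^{33} mod (236489649966029,f) = 180136996769129 + 219332363680003*t + 143780765294398*t^2 + 103762375203353*t^3 + 54430388512374*t^4 + 104877398876040*t^5.

180136996769129 + 219332363680003*t + 143780765294398*t^2 + 103762375203353*t^3 + 54430388512374*t^4 + 104877398876040*t^5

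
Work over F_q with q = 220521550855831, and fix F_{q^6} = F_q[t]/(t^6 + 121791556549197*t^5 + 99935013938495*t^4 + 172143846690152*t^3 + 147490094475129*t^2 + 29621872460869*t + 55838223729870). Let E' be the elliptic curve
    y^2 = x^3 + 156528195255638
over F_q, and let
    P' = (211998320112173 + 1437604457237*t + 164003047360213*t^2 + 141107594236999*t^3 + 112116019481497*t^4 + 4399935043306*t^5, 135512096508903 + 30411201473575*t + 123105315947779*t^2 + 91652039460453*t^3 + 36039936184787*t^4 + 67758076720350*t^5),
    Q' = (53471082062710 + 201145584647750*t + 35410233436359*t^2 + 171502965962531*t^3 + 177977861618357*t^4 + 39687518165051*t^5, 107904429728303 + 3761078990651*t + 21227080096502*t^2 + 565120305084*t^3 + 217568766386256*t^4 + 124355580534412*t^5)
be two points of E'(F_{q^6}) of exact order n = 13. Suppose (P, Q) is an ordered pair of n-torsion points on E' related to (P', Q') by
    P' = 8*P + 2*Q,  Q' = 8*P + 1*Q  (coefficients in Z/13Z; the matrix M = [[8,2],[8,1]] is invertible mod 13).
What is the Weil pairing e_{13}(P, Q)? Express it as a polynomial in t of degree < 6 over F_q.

e_{13} is bilinear + alternating on E[13], so e_{13}(8*P + 2*Q, 8*P + 1*Q) = e_{13}(P,Q)^(8*1-2*8).
det M = 8*1 - 2*8 = -8 = 5 (mod 13); 5^{-1} = 8 (mod 13).
4-bit Miller (1101) on E'/F_{220521550855831} with a'=0, b'=156528195255638: accumulate tangent/chord ratios at Q'+S and P'+S'.
Miller gives e_{13}(P',Q') = 53799473945538 + 121976898694273*t + 126973007636078*t^2 + 208595773134662*t^3 + 58120326239525*t^4 + 131926976249465*t^5 in F_{220521550855831^6}.
Raise to 8: e(P,Q) = 14155258527039 + 40281109749434*t + 149694549326849*t^2 + 128816210177618*t^3 + 186513674120683*t^4 + 168546366735698*t^5 in mu_{13}.

14155258527039 + 40281109749434*t + 149694549326849*t^2 + 128816210177618*t^3 + 186513674120683*t^4 + 168546366735698*t^5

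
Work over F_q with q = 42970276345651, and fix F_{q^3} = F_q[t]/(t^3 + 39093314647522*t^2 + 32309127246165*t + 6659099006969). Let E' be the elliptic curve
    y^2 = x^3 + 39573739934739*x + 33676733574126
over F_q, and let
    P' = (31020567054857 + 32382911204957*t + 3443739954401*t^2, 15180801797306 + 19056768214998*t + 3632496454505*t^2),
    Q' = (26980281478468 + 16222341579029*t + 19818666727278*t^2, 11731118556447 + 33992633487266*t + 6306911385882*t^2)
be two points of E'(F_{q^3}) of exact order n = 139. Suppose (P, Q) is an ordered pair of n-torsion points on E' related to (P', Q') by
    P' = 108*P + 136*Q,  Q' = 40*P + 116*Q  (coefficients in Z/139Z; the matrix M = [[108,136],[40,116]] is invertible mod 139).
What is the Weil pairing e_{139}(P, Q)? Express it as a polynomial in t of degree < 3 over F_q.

11780964379205 + 37597768860746*t + 8839721801005*t^2

e_{139} is bilinear + alternating on E[139], so e_{139}(108*P + 136*Q, 40*P + 116*Q) = e_{139}(P,Q)^(108*116-136*40).
Hence e(P,Q) = e(P',Q')^{138} where 138 = 138^{-1} mod 139.
Double-and-add over 10001011: 8-1 doublings, 4-1 additions; each step l_{T,T}/v_{2T} or l_{T,P'}/v at Q'+S for random S.
The quotient is 34424006282809 + 10418414407639*t + 36127998769396*t^2.
e_{139}(P,Q) = (34424006282809 + 10418414407639*t + 36127998769396*t^2)^{138} = 11780964379205 + 37597768860746*t + 8839721801005*t^2.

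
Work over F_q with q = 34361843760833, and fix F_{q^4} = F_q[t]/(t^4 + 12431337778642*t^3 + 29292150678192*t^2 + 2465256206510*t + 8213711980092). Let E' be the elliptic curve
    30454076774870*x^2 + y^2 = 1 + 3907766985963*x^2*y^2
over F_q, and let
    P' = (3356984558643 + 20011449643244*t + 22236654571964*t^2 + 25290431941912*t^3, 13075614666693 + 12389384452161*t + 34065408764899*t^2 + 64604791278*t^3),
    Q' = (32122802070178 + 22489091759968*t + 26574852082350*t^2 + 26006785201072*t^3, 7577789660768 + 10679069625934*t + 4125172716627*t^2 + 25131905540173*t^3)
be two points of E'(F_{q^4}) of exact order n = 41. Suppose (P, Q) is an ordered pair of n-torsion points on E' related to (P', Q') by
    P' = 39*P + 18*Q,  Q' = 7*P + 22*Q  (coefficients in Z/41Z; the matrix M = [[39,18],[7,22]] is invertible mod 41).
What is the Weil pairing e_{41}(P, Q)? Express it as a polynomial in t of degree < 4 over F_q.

8995061253090 + 33900622482820*t + 5691108617322*t^2 + 6055458796512*t^3

Alternating bilinearity on E[41] (values in mu_{41} in F_{34361843760833^4}) gives e(P',Q') = e(P,Q)^det(M).
Hence e(P,Q) = e(P',Q')^{34} where 34 = 35^{-1} mod 41.
Edwards a_E,d_E -> Montgomery A=0,B=28731151898405 -> Weierstrass 25007195237339,0 via alpha=0,beta=15227038387435.
6-bit Miller (101001) on E'/F_{34361843760833} with a'=25007195237339, b'=0: accumulate tangent/chord ratios at Q'+S and P'+S'.
The quotient is 18963219481756 + 29707491594936*t + 14900790554940*t^2 + 8277964048337*t^3.
e_{41}(P,Q) = (18963219481756 + 29707491594936*t + 14900790554940*t^2 + 8277964048337*t^3)^{34} = 8995061253090 + 33900622482820*t + 5691108617322*t^2 + 6055458796512*t^3.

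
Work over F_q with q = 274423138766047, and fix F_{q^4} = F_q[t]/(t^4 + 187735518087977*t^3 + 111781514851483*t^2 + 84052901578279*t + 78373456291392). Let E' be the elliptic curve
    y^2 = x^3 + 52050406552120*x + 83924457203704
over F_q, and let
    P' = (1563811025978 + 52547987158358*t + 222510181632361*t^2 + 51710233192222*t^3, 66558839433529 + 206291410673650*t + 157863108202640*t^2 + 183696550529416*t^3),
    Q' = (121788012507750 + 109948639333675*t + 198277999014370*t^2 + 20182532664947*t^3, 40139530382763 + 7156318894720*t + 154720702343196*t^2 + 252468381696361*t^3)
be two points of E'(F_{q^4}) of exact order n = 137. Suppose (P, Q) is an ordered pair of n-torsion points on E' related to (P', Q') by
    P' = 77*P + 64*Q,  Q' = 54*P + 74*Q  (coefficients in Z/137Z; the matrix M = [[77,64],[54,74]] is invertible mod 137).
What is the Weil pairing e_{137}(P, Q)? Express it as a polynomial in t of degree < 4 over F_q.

249953981665290 + 125406616857543*t + 22275058309602*t^2 + 249009710713018*t^3

Since e_{137}(P,P)=e_{137}(Q,Q)=1 and e_{137}(Q,P)=e_{137}(P,Q)^{-1}, expanding e_{137}(77*P + 64*Q,54*P + 74*Q) leaves e(P,Q)^det(M).
det M = 77*74 - 64*54 = 2242 = 50 (mod 137); 50^{-1} = 74 (mod 137).
Run Miller on y^2=x^3+52050406552120*x+83924457203704 over F_{274423138766047}: ladder 10001001 (8 bits); e = f_P(D_Q)/f_Q(D_P).
Result: e(P',Q') = 250971947514224 + 152300940644919*t + 183208230162933*t^2 + 143403871936709*t^3.
e_{137}(P,Q) = (250971947514224 + 152300940644919*t + 183208230162933*t^2 + 143403871936709*t^3)^{74} = 249953981665290 + 125406616857543*t + 22275058309602*t^2 + 249009710713018*t^3.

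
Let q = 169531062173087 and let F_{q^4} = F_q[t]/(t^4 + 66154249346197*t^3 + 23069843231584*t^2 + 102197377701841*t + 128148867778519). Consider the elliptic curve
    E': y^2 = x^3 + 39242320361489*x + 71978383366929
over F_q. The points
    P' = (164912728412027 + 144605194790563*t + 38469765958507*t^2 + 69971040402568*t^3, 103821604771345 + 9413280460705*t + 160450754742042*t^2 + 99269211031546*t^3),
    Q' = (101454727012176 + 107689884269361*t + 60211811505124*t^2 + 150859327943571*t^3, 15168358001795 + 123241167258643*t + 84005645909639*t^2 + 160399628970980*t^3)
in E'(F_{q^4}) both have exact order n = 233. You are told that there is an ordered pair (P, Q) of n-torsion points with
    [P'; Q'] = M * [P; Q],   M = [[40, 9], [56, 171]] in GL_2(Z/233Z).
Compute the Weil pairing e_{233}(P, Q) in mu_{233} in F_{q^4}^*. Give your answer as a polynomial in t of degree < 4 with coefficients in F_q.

Alternating bilinearity on E[233] (values in mu_{233} in F_{169531062173087^4}) gives e(P',Q') = e(P,Q)^det(M).
So e_{233}(P,Q) = e_{233}(P',Q')^{145}, since 45*145 = 1 mod 233.
Double-and-add over 11101001: 8-1 doublings, 5-1 additions; each step l_{T,T}/v_{2T} or l_{T,P'}/v at Q'+S for random S.
f_P(D_Q)/f_Q(D_P) = 149036777500860 + 147135285086814*t + 109005282699252*t^2 + 978053827203*t^3.
Raise to 145: e(P,Q) = 19643685919806 + 30043915413600*t + 63555561036997*t^2 + 30646663217427*t^3 in mu_{233}.

19643685919806 + 30043915413600*t + 63555561036997*t^2 + 30646663217427*t^3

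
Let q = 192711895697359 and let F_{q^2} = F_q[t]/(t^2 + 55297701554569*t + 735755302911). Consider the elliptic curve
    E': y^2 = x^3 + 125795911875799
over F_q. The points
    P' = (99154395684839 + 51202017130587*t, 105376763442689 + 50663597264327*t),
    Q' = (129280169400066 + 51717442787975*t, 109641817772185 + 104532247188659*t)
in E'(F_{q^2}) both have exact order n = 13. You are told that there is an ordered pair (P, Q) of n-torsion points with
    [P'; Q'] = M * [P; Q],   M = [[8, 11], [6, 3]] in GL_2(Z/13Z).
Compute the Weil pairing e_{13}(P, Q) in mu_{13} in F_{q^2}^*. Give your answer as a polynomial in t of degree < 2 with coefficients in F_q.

The 13-Weil pairing on E[13] over F_{192711895697359} is alternating-bilinear: e_{13}(P',Q') = e_{13}(P,Q)^det(M).
det M = 8*3 - 11*6 = -42 = 10 (mod 13); 10^{-1} = 4 (mod 13).
Miller loop for e_{13} over F_{192711895697359^2}: bits of 13 = 1101; 3 double steps + 2 add steps, l/v at each.
f_P(D_Q)/f_Q(D_P) = 27879722742411 + 133633525653550*t.
Raise to 4: e(P,Q) = 68367014735348 + 18092809996477*t in mu_{13}.

68367014735348 + 18092809996477*t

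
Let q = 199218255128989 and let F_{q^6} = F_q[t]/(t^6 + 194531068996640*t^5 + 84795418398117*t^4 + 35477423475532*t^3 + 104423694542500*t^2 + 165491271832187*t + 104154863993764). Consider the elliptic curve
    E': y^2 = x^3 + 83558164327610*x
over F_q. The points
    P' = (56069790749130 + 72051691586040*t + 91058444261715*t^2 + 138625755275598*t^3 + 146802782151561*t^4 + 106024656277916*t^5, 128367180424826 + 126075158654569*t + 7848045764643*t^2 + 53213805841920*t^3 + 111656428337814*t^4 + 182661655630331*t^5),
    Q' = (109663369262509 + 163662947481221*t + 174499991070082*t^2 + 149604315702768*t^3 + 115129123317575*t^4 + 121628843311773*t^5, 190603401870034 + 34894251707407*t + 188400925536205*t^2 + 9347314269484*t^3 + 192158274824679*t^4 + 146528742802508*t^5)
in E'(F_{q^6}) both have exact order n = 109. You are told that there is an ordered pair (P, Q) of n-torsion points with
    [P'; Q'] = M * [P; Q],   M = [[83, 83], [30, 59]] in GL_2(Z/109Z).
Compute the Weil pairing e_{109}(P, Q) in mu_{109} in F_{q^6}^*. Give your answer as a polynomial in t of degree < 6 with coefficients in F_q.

e_{109} is bilinear + alternating on E[109], so e_{109}(83*P + 83*Q, 30*P + 59*Q) = e_{109}(P,Q)^(83*59-83*30).
Inverting 9 mod 109: 97. Thus e_{109}(P,Q) = e(P',Q')^{97}.
Build f_{109,P'} and f_{109,Q'} via the 7-bit ladder of 109=1101101_2; evaluate at shifted divisors; quotient in F_{199218255128989^6}.
Result: e(P',Q') = 160479408126612 + 122046578965611*t + 160669855633853*t^2 + 54020617990849*t^3 + 26866457354882*t^4 + 20949726906294*t^5.
Hence e(P,Q) = 194819381506950 + 7976780556626*t + 80531561247416*t^2 + 97183761388730*t^3 + 193167599198202*t^4 + 125452770374614*t^5 in F_{199218255128989^6}^*.

194819381506950 + 7976780556626*t + 80531561247416*t^2 + 97183761388730*t^3 + 193167599198202*t^4 + 125452770374614*t^5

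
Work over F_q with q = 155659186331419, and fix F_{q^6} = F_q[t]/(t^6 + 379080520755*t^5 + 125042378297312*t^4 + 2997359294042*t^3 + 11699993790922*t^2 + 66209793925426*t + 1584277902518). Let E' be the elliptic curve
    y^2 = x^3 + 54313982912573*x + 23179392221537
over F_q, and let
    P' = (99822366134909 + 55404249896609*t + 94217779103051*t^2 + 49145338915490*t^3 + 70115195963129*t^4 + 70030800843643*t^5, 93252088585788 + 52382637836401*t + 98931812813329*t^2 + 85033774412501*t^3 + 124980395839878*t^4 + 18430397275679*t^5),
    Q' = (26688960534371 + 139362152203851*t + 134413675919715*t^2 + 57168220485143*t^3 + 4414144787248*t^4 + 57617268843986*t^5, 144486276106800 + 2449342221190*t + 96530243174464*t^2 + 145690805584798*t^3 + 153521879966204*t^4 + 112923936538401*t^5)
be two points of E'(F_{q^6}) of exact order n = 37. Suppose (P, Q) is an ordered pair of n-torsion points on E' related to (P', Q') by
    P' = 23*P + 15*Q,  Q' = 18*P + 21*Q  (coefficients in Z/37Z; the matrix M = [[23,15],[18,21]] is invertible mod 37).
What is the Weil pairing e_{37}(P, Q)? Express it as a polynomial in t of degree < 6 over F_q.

e_{37} is bilinear + alternating on E[37], so e_{37}(23*P + 15*Q, 18*P + 21*Q) = e_{37}(P,Q)^(23*21-15*18).
So e_{37}(P,Q) = e_{37}(P',Q')^{4}, since 28*4 = 1 mod 37.
n = 37 = (100101)_2 (6 bits, wt 3); accumulate f_{37,P'}(Q'+S)/f_{37,P'}(S) along the 5-step ladder.
So e_{37}(P',Q') = 74751529000487 + 53991581157108*t + 26011112002981*t^2 + 154497405154809*t^3 + 149487892604053*t^4 + 127421879971256*t^5.
Raise to 4: e(P,Q) = 8758609898881 + 22073132270607*t + 154779892430085*t^2 + 85777033817729*t^3 + 91358952239642*t^4 + 57674734540619*t^5 in mu_{37}.

8758609898881 + 22073132270607*t + 154779892430085*t^2 + 85777033817729*t^3 + 91358952239642*t^4 + 57674734540619*t^5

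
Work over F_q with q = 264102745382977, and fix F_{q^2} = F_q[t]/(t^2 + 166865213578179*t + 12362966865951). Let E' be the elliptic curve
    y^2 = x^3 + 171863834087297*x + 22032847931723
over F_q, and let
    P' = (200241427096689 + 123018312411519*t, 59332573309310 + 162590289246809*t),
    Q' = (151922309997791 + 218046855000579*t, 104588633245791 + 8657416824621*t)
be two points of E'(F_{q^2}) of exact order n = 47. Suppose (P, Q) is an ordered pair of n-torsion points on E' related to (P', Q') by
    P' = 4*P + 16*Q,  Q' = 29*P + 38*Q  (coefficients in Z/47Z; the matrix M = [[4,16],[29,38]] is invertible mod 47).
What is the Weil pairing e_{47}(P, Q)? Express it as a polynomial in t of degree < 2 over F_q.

Under M = [[4,16],[29,38]] in GL_2(Z/47), e_{47}(P',Q') = e_{47}(P,Q)^(4*38-16*29 mod 47).
So e_{47}(P,Q) = e_{47}(P',Q')^{36}, since 17*36 = 1 mod 47.
Double-and-add over 101111: 6-1 doublings, 5-1 additions; each step l_{T,T}/v_{2T} or l_{T,P'}/v at Q'+S for random S.
f_P(D_Q)/f_Q(D_P) = 244520505997850 + 113541009640842*t.
Finally e_{47}(P,Q) = 239022497976783 + 75262139372313*t.

239022497976783 + 75262139372313*t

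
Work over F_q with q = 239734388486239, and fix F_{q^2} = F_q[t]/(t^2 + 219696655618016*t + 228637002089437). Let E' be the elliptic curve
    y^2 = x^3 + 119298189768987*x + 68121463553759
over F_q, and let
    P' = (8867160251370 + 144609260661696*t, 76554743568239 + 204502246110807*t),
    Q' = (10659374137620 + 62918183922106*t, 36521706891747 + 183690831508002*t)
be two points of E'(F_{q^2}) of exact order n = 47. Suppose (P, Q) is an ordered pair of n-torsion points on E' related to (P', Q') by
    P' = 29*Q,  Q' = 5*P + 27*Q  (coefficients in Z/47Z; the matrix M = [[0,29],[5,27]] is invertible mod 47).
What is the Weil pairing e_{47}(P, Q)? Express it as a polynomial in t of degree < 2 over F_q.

232507936866905 + 68536011681905*t

Under M = [[0,29],[5,27]] in GL_2(Z/47), e_{47}(P',Q') = e_{47}(P,Q)^(0*27-29*5 mod 47).
Inverting 43 mod 47: 35. Thus e_{47}(P,Q) = e(P',Q')^{35}.
Miller loop for e_{47} over F_{239734388486239^2}: bits of 47 = 101111; 5 double steps + 4 add steps, l/v at each.
The quotient is 85796221076016 + 17664120575204*t.
Thus e_{47}(P,Q) = 232507936866905 + 68536011681905*t.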